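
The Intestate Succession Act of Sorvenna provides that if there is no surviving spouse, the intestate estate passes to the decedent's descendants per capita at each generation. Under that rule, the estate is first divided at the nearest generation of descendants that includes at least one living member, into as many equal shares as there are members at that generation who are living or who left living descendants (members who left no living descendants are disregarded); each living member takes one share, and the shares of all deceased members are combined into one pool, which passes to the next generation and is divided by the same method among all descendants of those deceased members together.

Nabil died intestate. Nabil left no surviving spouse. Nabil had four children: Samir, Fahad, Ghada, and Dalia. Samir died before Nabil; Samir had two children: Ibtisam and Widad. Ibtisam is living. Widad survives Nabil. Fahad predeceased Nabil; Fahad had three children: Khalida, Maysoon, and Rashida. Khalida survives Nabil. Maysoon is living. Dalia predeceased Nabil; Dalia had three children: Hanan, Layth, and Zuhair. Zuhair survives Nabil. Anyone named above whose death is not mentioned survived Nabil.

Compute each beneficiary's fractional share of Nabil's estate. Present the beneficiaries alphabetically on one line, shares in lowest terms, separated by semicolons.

There is no surviving spouse, so the entire estate passes to Nabil's descendants per capita at each generation.
At generation 1 (Samir, Fahad, Ghada, Dalia) there are 4 shares of (1)/4 = 1/4 each.
Living: Ghada — each takes 1/4.
Deceased: Samir, Fahad, and Dalia. Their combined 3/4 is pooled and carried to generation 2.
At generation 2 (Ibtisam, Widad, Khalida, Maysoon, Rashida, Hanan, Layth, Zuhair) there are 8 shares of (3/4)/8 = 3/32 each.
Living: Ibtisam, Widad, Khalida, Maysoon, Rashida, Hanan, Layth, and Zuhair — each takes 3/32.

Ghada 1/4; Hanan 3/32; Ibtisam 3/32; Khalida 3/32; Layth 3/32; Maysoon 3/32; Rashida 3/32; Widad 3/32; Zuhair 3/32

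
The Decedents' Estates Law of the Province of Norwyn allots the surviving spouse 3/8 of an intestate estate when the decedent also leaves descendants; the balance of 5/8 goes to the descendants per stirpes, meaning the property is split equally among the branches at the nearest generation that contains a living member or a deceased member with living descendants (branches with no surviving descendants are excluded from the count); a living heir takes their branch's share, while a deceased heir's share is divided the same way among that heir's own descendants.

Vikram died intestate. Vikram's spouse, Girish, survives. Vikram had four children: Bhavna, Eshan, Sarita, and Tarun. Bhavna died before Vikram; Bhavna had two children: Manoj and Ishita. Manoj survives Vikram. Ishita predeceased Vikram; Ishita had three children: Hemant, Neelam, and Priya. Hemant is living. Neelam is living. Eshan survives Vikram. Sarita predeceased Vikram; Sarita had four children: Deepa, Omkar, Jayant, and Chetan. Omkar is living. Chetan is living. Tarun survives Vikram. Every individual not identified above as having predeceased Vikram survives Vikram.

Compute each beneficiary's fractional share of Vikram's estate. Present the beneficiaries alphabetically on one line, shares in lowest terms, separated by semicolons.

Girish, as surviving spouse, takes 3/8.
The remaining 5/8 passes to Vikram's descendants per stirpes.
The 5/8 is divided into 4 equal shares of 5/32 among Bhavna, Eshan, Sarita, Tarun.
Bhavna predeceased; the 5/32 allotted to Bhavna's branch passes to Bhavna's issue by representation.
The 5/32 is divided into 2 equal shares of 5/64 among Manoj, Ishita.
Manoj is living and takes 5/64.
Ishita predeceased; the 5/64 allotted to Ishita's branch passes to Ishita's issue by representation.
The 5/64 is divided into 3 equal shares of 5/192 among Hemant, Neelam, Priya.
Hemant is living and takes 5/192.
Neelam is living and takes 5/192.
Priya is living and takes 5/192.
Eshan is living and takes 5/32.
Sarita predeceased; the 5/32 allotted to Sarita's branch passes to Sarita's issue by representation.
The 5/32 is divided into 4 equal shares of 5/128 among Deepa, Omkar, Jayant, Chetan.
Deepa is living and takes 5/128.
Omkar is living and takes 5/128.
Jayant is living and takes 5/128.
Chetan is living and takes 5/128.
Tarun is living and takes 5/32.

Chetan 5/128; Deepa 5/128; Eshan 5/32; Girish 3/8; Hemant 5/192; Jayant 5/128; Manoj 5/64; Neelam 5/192; Omkar 5/128; Priya 5/192; Tarun 5/32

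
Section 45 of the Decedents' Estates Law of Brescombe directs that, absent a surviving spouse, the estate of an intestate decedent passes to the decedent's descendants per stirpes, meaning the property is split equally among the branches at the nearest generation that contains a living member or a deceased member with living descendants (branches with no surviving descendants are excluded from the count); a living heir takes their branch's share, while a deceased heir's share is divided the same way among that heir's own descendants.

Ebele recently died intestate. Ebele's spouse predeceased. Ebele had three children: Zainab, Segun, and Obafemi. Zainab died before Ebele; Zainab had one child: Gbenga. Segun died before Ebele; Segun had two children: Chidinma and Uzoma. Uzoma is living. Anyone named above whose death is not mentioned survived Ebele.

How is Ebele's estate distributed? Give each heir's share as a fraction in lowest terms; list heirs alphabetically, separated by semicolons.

There is no surviving spouse, so the entire estate passes to Ebele's descendants per stirpes.
The estate is divided into 3 equal shares of 1/3 among Zainab, Segun, Obafemi.
Zainab predeceased; the 1/3 allotted to Zainab's branch passes to Zainab's issue by representation.
Gbenga is the sole taker at this level and receives the full 1/3.
Segun predeceased; the 1/3 allotted to Segun's branch passes to Segun's issue by representation.
The 1/3 is divided into 2 equal shares of 1/6 among Chidinma, Uzoma.
Chidinma is living and takes 1/6.
Uzoma is living and takes 1/6.
Obafemi is living and takes 1/3.

Chidinma 1/6; Gbenga 1/3; Obafemi 1/3; Uzoma 1/6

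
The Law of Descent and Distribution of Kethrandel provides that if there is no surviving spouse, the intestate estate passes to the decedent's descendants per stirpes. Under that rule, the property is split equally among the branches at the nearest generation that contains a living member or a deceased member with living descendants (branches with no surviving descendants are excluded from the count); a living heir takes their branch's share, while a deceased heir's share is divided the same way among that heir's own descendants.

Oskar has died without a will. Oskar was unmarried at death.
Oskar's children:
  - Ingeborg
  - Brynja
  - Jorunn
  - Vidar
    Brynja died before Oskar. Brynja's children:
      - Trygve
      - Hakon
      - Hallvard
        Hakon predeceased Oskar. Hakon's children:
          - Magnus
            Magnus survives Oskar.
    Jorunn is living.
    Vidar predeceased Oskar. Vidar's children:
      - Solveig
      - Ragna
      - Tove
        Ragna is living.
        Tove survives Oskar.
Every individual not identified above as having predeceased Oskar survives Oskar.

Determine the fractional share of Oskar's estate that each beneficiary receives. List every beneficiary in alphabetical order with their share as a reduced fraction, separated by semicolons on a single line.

Hallvard 1/12; Ingeborg 1/4; Jorunn 1/4; Magnus 1/12; Ragna 1/12; Solveig 1/12; Tove 1/12; Trygve 1/12

There is no surviving spouse, so the entire estate passes to Oskar's descendants per stirpes.
The estate is divided into 4 equal shares of 1/4 among Ingeborg, Brynja, Jorunn, Vidar.
Ingeborg is living and takes 1/4.
Brynja predeceased; the 1/4 allotted to Brynja's branch passes to Brynja's issue by representation.
The 1/4 is divided into 3 equal shares of 1/12 among Trygve, Hakon, Hallvard.
Trygve is living and takes 1/12.
Hakon predeceased; the 1/12 allotted to Hakon's branch passes to Hakon's issue by representation.
Magnus is the sole taker at this level and receives the full 1/12.
Hallvard is living and takes 1/12.
Jorunn is living and takes 1/4.
Vidar predeceased; the 1/4 allotted to Vidar's branch passes to Vidar's issue by representation.
The 1/4 is divided into 3 equal shares of 1/12 among Solveig, Ragna, Tove.
Solveig is living and takes 1/12.
Ragna is living and takes 1/12.
Tove is living and takes 1/12.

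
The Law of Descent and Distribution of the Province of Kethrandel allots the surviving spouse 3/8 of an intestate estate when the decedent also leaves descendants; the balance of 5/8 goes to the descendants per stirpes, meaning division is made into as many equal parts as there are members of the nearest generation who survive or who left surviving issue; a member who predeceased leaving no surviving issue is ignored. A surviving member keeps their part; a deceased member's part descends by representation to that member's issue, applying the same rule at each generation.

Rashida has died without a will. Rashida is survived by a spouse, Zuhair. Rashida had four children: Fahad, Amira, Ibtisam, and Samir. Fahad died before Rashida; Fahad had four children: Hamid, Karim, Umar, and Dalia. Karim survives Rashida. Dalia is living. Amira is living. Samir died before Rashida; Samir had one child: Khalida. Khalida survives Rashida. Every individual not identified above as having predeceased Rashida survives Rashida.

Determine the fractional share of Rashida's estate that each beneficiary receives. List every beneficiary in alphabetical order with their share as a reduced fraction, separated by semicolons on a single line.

Zuhair, as surviving spouse, takes 3/8.
The remaining 5/8 passes to Rashida's descendants per stirpes.
The 5/8 is divided into 4 equal shares of 5/32 among Fahad, Amira, Ibtisam, Samir.
Fahad predeceased; the 5/32 allotted to Fahad's branch passes to Fahad's issue by representation.
The 5/32 is divided into 4 equal shares of 5/128 among Hamid, Karim, Umar, Dalia.
Hamid is living and takes 5/128.
Karim is living and takes 5/128.
Umar is living and takes 5/128.
Dalia is living and takes 5/128.
Amira is living and takes 5/32.
Ibtisam is living and takes 5/32.
Samir predeceased; the 5/32 allotted to Samir's branch passes to Samir's issue by representation.
Khalida is the sole taker at this level and receives the full 5/32.

Amira 5/32; Dalia 5/128; Hamid 5/128; Ibtisam 5/32; Karim 5/128; Khalida 5/32; Umar 5/128; Zuhair 3/8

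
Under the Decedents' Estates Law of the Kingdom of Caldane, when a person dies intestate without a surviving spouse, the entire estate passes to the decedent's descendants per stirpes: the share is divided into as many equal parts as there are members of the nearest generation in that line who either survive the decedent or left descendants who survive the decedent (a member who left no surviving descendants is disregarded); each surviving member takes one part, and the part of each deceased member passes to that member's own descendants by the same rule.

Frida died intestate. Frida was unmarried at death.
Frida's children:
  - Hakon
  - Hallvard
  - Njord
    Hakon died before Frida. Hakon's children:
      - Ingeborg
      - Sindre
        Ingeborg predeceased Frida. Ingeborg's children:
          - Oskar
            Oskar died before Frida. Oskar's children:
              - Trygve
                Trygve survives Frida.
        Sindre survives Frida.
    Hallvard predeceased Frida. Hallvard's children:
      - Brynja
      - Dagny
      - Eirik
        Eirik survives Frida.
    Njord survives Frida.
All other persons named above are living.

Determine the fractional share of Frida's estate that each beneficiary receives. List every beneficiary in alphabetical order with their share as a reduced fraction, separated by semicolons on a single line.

There is no surviving spouse, so the entire estate passes to Frida's descendants per stirpes.
The estate is divided into 3 equal shares of 1/3 among Hakon, Hallvard, Njord.
Hakon predeceased; the 1/3 allotted to Hakon's branch passes to Hakon's issue by representation.
The 1/3 is divided into 2 equal shares of 1/6 among Ingeborg, Sindre.
Ingeborg predeceased; the 1/6 allotted to Ingeborg's branch passes to Ingeborg's issue by representation.
Oskar's line is the sole branch at this level, so the full 1/6 passes to Oskar's issue by representation.
Trygve is the sole taker at this level and receives the full 1/6.
Sindre is living and takes 1/6.
Hallvard predeceased; the 1/3 allotted to Hallvard's branch passes to Hallvard's issue by representation.
The 1/3 is divided into 3 equal shares of 1/9 among Brynja, Dagny, Eirik.
Brynja is living and takes 1/9.
Dagny is living and takes 1/9.
Eirik is living and takes 1/9.
Njord is living and takes 1/3.

Brynja 1/9; Dagny 1/9; Eirik 1/9; Njord 1/3; Sindre 1/6; Trygve 1/6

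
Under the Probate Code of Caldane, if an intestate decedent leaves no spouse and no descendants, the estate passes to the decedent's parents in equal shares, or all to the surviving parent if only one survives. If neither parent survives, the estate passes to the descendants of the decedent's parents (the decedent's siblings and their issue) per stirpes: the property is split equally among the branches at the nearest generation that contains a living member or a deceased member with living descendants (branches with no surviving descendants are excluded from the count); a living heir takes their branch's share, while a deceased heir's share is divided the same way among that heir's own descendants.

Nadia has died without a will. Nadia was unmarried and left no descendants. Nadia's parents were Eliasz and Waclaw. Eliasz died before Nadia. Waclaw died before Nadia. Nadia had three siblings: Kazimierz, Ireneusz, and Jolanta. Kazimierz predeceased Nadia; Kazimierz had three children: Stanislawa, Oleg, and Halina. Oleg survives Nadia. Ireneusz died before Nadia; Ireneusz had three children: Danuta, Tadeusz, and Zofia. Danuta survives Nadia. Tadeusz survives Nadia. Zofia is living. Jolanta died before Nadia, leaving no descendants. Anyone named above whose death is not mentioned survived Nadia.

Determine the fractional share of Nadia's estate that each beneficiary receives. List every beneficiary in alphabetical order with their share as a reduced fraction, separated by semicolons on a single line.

Danuta 1/6; Halina 1/6; Oleg 1/6; Stanislawa 1/6; Tadeusz 1/6; Zofia 1/6

Neither parent survives and there are no descendants, so the estate passes to Nadia's siblings and their issue per stirpes.
Jolanta left no surviving issue, so that branch lapses and is disregarded.
The estate is divided into 2 equal shares of 1/2 among Kazimierz, Ireneusz.
Kazimierz predeceased; the 1/2 allotted to Kazimierz's branch passes to Kazimierz's issue by representation.
The 1/2 is divided into 3 equal shares of 1/6 among Stanislawa, Oleg, Halina.
Stanislawa is living and takes 1/6.
Oleg is living and takes 1/6.
Halina is living and takes 1/6.
Ireneusz predeceased; the 1/2 allotted to Ireneusz's branch passes to Ireneusz's issue by representation.
The 1/2 is divided into 3 equal shares of 1/6 among Danuta, Tadeusz, Zofia.
Danuta is living and takes 1/6.
Tadeusz is living and takes 1/6.
Zofia is living and takes 1/6.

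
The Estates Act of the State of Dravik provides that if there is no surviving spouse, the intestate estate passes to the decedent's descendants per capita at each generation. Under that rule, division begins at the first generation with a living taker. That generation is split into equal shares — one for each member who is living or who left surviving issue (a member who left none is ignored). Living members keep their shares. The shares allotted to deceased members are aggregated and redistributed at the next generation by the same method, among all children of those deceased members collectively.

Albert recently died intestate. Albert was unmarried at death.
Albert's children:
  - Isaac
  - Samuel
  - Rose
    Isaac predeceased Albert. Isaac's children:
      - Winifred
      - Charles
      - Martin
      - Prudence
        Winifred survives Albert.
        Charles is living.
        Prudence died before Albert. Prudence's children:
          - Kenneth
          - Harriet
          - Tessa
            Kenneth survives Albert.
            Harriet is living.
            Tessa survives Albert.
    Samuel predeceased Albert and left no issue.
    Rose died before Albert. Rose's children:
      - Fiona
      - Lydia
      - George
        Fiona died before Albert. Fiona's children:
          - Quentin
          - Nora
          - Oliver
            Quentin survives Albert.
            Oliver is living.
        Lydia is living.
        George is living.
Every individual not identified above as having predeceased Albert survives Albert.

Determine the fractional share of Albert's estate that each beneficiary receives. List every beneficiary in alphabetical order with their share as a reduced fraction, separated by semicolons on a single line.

Charles 1/7; George 1/7; Harriet 1/21; Kenneth 1/21; Lydia 1/7; Martin 1/7; Nora 1/21; Oliver 1/21; Quentin 1/21; Tessa 1/21; Winifred 1/7

There is no surviving spouse, so the entire estate passes to Albert's descendants per capita at each generation.
No one at generation 1 (Isaac, Rose) is living; moving to the next generation.
At generation 2 (Winifred, Charles, Martin, Prudence, Fiona, Lydia, George) there are 7 shares of (1)/7 = 1/7 each.
Living: Winifred, Charles, Martin, Lydia, and George — each takes 1/7.
Deceased: Prudence and Fiona. Their combined 2/7 is pooled and carried to generation 3.
At generation 3 (Kenneth, Harriet, Tessa, Quentin, Nora, Oliver) there are 6 shares of (2/7)/6 = 1/21 each.
Living: Kenneth, Harriet, Tessa, Quentin, Nora, and Oliver — each takes 1/21.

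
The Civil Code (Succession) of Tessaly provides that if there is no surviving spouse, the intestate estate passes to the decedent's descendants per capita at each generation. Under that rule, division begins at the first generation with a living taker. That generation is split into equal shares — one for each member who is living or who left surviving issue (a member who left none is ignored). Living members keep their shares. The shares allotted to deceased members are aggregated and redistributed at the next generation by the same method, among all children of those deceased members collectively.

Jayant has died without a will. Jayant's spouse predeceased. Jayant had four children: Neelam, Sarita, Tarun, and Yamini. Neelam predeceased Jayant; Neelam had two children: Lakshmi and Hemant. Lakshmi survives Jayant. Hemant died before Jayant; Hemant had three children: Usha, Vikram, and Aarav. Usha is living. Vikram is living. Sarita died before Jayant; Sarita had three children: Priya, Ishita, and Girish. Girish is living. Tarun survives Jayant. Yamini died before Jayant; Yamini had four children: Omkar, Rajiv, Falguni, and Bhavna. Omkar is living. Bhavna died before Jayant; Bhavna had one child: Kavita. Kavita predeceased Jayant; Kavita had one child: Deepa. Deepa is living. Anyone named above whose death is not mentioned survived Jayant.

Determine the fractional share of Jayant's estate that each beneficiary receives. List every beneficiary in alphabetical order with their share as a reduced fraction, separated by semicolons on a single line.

Aarav 1/24; Deepa 1/24; Falguni 1/12; Girish 1/12; Ishita 1/12; Lakshmi 1/12; Omkar 1/12; Priya 1/12; Rajiv 1/12; Tarun 1/4; Usha 1/24; Vikram 1/24

There is no surviving spouse, so the entire estate passes to Jayant's descendants per capita at each generation.
At generation 1 (Neelam, Sarita, Tarun, Yamini) there are 4 shares of (1)/4 = 1/4 each.
Living: Tarun — each takes 1/4.
Deceased: Neelam, Sarita, and Yamini. Their combined 3/4 is pooled and carried to generation 2.
At generation 2 (Lakshmi, Hemant, Priya, Ishita, Girish, Omkar, Rajiv, Falguni, Bhavna) there are 9 shares of (3/4)/9 = 1/12 each.
Living: Lakshmi, Priya, Ishita, Girish, Omkar, Rajiv, and Falguni — each takes 1/12.
Deceased: Hemant and Bhavna. Their combined 1/6 is pooled and carried to generation 3.
At generation 3 (Usha, Vikram, Aarav, Kavita) there are 4 shares of (1/6)/4 = 1/24 each.
Living: Usha, Vikram, and Aarav — each takes 1/24.
Deceased: Kavita. That 1/24 share is carried to generation 4.
At generation 4 (Deepa) there are 1 shares of (1/24)/1 = 1/24 each.
Living: Deepa — each takes 1/24.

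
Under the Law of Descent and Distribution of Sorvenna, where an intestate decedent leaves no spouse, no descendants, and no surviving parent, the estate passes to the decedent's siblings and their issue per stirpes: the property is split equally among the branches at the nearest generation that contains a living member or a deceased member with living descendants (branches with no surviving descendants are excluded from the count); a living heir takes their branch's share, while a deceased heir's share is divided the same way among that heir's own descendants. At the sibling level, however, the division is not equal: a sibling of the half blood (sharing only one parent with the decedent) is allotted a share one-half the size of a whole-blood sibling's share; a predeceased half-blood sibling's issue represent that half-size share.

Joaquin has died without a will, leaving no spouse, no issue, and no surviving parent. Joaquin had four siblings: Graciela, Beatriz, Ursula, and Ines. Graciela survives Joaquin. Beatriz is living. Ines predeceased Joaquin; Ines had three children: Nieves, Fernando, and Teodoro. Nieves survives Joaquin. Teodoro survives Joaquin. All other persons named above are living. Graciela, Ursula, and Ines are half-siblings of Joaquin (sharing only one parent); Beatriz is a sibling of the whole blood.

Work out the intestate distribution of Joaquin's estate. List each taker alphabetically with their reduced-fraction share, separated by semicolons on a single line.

No spouse, descendants, or parent survives, so the estate passes to Joaquin's siblings per stirpes.
Half-blood siblings count for one-half the weight of whole-blood siblings at the initial division.
Dividing 1 in proportion to weights (total weight 5/2): Graciela (weight 1/2) → 1/5; Beatriz (weight 1) → 2/5; Ursula (weight 1/2) → 1/5; Ines (weight 1/2) → 1/5.
Graciela is living and takes 1/5.
Beatriz is living and takes 2/5.
Ursula is living and takes 1/5.
Ines predeceased; the 1/5 allotted to Ines's branch passes to Ines's issue by representation.
The 1/5 is divided into 3 equal shares of 1/15 among Nieves, Fernando, Teodoro.
Nieves is living and takes 1/15.
Fernando is living and takes 1/15.
Teodoro is living and takes 1/15.

Beatriz 2/5; Fernando 1/15; Graciela 1/5; Nieves 1/15; Teodoro 1/15; Ursula 1/5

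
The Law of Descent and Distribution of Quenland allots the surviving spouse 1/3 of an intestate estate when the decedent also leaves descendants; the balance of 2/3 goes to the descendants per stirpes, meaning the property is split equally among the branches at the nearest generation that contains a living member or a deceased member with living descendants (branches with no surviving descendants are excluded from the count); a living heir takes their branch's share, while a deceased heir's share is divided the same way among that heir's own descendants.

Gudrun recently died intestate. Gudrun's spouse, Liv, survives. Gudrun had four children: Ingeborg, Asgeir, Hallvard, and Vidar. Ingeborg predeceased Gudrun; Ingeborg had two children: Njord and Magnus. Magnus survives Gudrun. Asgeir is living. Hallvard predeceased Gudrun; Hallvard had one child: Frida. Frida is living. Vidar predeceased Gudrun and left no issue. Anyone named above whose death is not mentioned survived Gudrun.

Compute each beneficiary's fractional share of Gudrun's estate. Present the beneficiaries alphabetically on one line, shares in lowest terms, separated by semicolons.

Liv, as surviving spouse, takes 1/3.
The remaining 2/3 passes to Gudrun's descendants per stirpes.
Vidar left no surviving issue, so that branch lapses and is disregarded.
The 2/3 is divided into 3 equal shares of 2/9 among Ingeborg, Asgeir, Hallvard.
Ingeborg predeceased; the 2/9 allotted to Ingeborg's branch passes to Ingeborg's issue by representation.
The 2/9 is divided into 2 equal shares of 1/9 among Njord, Magnus.
Njord is living and takes 1/9.
Magnus is living and takes 1/9.
Asgeir is living and takes 2/9.
Hallvard predeceased; the 2/9 allotted to Hallvard's branch passes to Hallvard's issue by representation.
Frida is the sole taker at this level and receives the full 2/9.

Asgeir 2/9; Frida 2/9; Liv 1/3; Magnus 1/9; Njord 1/9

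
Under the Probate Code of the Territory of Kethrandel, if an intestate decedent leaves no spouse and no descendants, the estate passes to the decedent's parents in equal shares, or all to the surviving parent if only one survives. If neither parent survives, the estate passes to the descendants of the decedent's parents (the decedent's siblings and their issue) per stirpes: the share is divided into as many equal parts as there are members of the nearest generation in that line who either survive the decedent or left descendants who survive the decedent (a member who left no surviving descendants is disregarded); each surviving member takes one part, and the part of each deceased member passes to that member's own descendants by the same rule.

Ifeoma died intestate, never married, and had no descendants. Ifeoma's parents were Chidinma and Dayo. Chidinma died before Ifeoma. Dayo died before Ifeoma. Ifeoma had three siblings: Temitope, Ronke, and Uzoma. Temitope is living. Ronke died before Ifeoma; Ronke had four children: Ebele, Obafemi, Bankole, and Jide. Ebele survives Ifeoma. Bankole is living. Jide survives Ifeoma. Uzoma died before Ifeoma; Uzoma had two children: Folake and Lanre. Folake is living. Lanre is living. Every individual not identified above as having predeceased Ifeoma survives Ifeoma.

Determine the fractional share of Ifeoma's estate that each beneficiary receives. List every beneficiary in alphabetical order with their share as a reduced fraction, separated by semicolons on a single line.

Neither parent survives and there are no descendants, so the estate passes to Ifeoma's siblings and their issue per stirpes.
The estate is divided into 3 equal shares of 1/3 among Temitope, Ronke, Uzoma.
Temitope is living and takes 1/3.
Ronke predeceased; the 1/3 allotted to Ronke's branch passes to Ronke's issue by representation.
The 1/3 is divided into 4 equal shares of 1/12 among Ebele, Obafemi, Bankole, Jide.
Ebele is living and takes 1/12.
Obafemi is living and takes 1/12.
Bankole is living and takes 1/12.
Jide is living and takes 1/12.
Uzoma predeceased; the 1/3 allotted to Uzoma's branch passes to Uzoma's issue by representation.
The 1/3 is divided into 2 equal shares of 1/6 among Folake, Lanre.
Folake is living and takes 1/6.
Lanre is living and takes 1/6.

Bankole 1/12; Ebele 1/12; Folake 1/6; Jide 1/12; Lanre 1/6; Obafemi 1/12; Temitope 1/3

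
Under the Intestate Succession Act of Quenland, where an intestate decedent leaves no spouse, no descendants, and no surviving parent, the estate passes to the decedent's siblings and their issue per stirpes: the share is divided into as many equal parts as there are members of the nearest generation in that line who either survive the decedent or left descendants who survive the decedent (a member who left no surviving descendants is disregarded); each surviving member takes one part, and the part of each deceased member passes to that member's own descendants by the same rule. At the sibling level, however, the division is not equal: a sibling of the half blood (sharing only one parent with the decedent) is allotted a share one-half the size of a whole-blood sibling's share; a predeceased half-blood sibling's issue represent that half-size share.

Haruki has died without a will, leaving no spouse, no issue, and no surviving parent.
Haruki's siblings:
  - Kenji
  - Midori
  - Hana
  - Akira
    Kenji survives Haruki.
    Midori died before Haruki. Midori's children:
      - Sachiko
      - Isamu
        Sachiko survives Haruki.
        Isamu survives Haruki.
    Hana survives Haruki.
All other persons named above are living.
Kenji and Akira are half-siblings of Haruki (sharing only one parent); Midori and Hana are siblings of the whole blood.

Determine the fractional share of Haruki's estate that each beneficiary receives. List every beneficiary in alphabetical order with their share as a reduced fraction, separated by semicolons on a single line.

No spouse, descendants, or parent survives, so the estate passes to Haruki's siblings per stirpes.
Half-blood siblings count for one-half the weight of whole-blood siblings at the initial division.
Dividing 1 in proportion to weights (total weight 3): Kenji (weight 1/2) → 1/6; Midori (weight 1) → 1/3; Hana (weight 1) → 1/3; Akira (weight 1/2) → 1/6.
Kenji is living and takes 1/6.
Midori predeceased; the 1/3 allotted to Midori's branch passes to Midori's issue by representation.
The 1/3 is divided into 2 equal shares of 1/6 among Sachiko, Isamu.
Sachiko is living and takes 1/6.
Isamu is living and takes 1/6.
Hana is living and takes 1/3.
Akira is living and takes 1/6.

Akira 1/6; Hana 1/3; Isamu 1/6; Kenji 1/6; Sachiko 1/6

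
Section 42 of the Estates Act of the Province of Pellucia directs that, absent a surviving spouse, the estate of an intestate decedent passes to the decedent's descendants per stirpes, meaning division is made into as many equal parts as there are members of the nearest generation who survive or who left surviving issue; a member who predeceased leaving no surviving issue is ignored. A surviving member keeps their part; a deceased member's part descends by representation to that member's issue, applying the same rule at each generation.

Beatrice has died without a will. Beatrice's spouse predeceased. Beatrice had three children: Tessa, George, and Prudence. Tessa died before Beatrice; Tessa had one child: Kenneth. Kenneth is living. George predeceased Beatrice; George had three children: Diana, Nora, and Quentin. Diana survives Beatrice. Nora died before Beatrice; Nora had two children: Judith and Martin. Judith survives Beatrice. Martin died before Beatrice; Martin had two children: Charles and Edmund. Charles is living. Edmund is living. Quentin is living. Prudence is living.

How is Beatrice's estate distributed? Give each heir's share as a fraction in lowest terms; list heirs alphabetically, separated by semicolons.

Charles 1/36; Diana 1/9; Edmund 1/36; Judith 1/18; Kenneth 1/3; Prudence 1/3; Quentin 1/9

There is no surviving spouse, so the entire estate passes to Beatrice's descendants per stirpes.
The estate is divided into 3 equal shares of 1/3 among Tessa, George, Prudence.
Tessa predeceased; the 1/3 allotted to Tessa's branch passes to Tessa's issue by representation.
Kenneth is the sole taker at this level and receives the full 1/3.
George predeceased; the 1/3 allotted to George's branch passes to George's issue by representation.
The 1/3 is divided into 3 equal shares of 1/9 among Diana, Nora, Quentin.
Diana is living and takes 1/9.
Nora predeceased; the 1/9 allotted to Nora's branch passes to Nora's issue by representation.
The 1/9 is divided into 2 equal shares of 1/18 among Judith, Martin.
Judith is living and takes 1/18.
Martin predeceased; the 1/18 allotted to Martin's branch passes to Martin's issue by representation.
The 1/18 is divided into 2 equal shares of 1/36 among Charles, Edmund.
Charles is living and takes 1/36.
Edmund is living and takes 1/36.
Quentin is living and takes 1/9.
Prudence is living and takes 1/3.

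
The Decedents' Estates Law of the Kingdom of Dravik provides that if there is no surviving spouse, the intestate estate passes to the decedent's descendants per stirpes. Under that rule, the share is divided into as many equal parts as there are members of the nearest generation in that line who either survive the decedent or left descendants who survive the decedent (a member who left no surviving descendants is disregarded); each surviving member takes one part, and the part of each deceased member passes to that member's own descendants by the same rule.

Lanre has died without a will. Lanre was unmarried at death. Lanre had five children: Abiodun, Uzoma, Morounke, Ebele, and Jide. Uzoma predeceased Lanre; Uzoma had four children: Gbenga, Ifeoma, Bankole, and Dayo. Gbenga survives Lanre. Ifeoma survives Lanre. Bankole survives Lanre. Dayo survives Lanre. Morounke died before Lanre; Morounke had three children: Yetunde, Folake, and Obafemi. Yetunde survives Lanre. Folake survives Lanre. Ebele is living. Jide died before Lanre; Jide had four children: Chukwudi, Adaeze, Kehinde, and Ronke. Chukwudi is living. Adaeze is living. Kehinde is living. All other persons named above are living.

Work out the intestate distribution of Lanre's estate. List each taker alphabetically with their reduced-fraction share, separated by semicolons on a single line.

Abiodun 1/5; Adaeze 1/20; Bankole 1/20; Chukwudi 1/20; Dayo 1/20; Ebele 1/5; Folake 1/15; Gbenga 1/20; Ifeoma 1/20; Kehinde 1/20; Obafemi 1/15; Ronke 1/20; Yetunde 1/15

There is no surviving spouse, so the entire estate passes to Lanre's descendants per stirpes.
The estate is divided into 5 equal shares of 1/5 among Abiodun, Uzoma, Morounke, Ebele, Jide.
Abiodun is living and takes 1/5.
Uzoma predeceased; the 1/5 allotted to Uzoma's branch passes to Uzoma's issue by representation.
The 1/5 is divided into 4 equal shares of 1/20 among Gbenga, Ifeoma, Bankole, Dayo.
Gbenga is living and takes 1/20.
Ifeoma is living and takes 1/20.
Bankole is living and takes 1/20.
Dayo is living and takes 1/20.
Morounke predeceased; the 1/5 allotted to Morounke's branch passes to Morounke's issue by representation.
The 1/5 is divided into 3 equal shares of 1/15 among Yetunde, Folake, Obafemi.
Yetunde is living and takes 1/15.
Folake is living and takes 1/15.
Obafemi is living and takes 1/15.
Ebele is living and takes 1/5.
Jide predeceased; the 1/5 allotted to Jide's branch passes to Jide's issue by representation.
The 1/5 is divided into 4 equal shares of 1/20 among Chukwudi, Adaeze, Kehinde, Ronke.
Chukwudi is living and takes 1/20.
Adaeze is living and takes 1/20.
Kehinde is living and takes 1/20.
Ronke is living and takes 1/20.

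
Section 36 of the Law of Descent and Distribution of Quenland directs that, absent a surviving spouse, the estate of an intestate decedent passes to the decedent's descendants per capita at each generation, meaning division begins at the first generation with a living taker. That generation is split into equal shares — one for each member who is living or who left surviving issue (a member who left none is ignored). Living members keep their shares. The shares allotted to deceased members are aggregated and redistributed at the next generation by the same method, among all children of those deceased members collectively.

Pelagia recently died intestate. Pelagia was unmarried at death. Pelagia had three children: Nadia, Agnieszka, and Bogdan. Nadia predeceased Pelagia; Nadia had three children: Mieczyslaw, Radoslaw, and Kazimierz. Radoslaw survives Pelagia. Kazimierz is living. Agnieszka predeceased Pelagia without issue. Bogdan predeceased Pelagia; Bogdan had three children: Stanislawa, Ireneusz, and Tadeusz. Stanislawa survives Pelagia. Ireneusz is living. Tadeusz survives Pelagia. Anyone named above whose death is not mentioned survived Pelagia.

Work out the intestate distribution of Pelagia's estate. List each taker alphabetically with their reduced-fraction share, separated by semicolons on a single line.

Ireneusz 1/6; Kazimierz 1/6; Mieczyslaw 1/6; Radoslaw 1/6; Stanislawa 1/6; Tadeusz 1/6

There is no surviving spouse, so the entire estate passes to Pelagia's descendants per capita at each generation.
No one at generation 1 (Nadia, Bogdan) is living; moving to the next generation.
At generation 2 (Mieczyslaw, Radoslaw, Kazimierz, Stanislawa, Ireneusz, Tadeusz) there are 6 shares of (1)/6 = 1/6 each.
Living: Mieczyslaw, Radoslaw, Kazimierz, Stanislawa, Ireneusz, and Tadeusz — each takes 1/6.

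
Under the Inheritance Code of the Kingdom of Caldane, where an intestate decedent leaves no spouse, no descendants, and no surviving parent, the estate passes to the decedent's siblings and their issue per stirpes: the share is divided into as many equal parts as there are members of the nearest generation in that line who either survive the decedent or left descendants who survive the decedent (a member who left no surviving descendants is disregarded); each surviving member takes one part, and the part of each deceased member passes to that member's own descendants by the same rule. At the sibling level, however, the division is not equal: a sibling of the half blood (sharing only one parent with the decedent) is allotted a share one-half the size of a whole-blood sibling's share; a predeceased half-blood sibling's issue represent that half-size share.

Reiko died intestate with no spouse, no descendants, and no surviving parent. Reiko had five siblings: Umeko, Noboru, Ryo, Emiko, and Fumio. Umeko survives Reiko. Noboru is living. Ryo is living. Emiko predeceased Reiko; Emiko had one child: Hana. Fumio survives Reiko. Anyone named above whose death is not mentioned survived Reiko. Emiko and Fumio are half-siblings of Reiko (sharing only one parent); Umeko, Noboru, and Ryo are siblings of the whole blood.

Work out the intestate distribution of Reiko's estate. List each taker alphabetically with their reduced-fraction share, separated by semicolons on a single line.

No spouse, descendants, or parent survives, so the estate passes to Reiko's siblings per stirpes.
Half-blood siblings count for one-half the weight of whole-blood siblings at the initial division.
Dividing 1 in proportion to weights (total weight 4): Umeko (weight 1) → 1/4; Noboru (weight 1) → 1/4; Ryo (weight 1) → 1/4; Emiko (weight 1/2) → 1/8; Fumio (weight 1/2) → 1/8.
Umeko is living and takes 1/4.
Noboru is living and takes 1/4.
Ryo is living and takes 1/4.
Emiko predeceased; the 1/8 allotted to Emiko's branch passes to Emiko's issue by representation.
Hana is the sole taker at this level and receives the full 1/8.
Fumio is living and takes 1/8.

Fumio 1/8; Hana 1/8; Noboru 1/4; Ryo 1/4; Umeko 1/4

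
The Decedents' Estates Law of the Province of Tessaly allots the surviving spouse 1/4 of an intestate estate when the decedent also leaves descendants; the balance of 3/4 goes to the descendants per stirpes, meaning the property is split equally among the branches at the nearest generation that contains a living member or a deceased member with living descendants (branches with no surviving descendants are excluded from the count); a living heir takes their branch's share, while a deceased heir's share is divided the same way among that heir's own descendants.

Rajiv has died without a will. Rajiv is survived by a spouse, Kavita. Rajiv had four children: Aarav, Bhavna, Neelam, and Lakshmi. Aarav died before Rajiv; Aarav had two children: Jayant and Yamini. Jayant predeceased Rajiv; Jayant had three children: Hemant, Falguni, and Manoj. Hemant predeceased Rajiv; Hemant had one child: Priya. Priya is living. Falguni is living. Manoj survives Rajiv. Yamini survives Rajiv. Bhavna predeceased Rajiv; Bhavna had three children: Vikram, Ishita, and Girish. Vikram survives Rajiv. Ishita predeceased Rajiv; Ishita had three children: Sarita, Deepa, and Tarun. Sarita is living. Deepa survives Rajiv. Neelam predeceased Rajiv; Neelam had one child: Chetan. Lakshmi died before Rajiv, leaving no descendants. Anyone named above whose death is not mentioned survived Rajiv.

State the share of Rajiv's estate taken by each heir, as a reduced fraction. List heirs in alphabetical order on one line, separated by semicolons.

Chetan 1/4; Deepa 1/36; Falguni 1/24; Girish 1/12; Kavita 1/4; Manoj 1/24; Priya 1/24; Sarita 1/36; Tarun 1/36; Vikram 1/12; Yamini 1/8

Kavita, as surviving spouse, takes 1/4.
The remaining 3/4 passes to Rajiv's descendants per stirpes.
Lakshmi left no surviving issue, so that branch lapses and is disregarded.
The 3/4 is divided into 3 equal shares of 1/4 among Aarav, Bhavna, Neelam.
Aarav predeceased; the 1/4 allotted to Aarav's branch passes to Aarav's issue by representation.
The 1/4 is divided into 2 equal shares of 1/8 among Jayant, Yamini.
Jayant predeceased; the 1/8 allotted to Jayant's branch passes to Jayant's issue by representation.
The 1/8 is divided into 3 equal shares of 1/24 among Hemant, Falguni, Manoj.
Hemant predeceased; the 1/24 allotted to Hemant's branch passes to Hemant's issue by representation.
Priya is the sole taker at this level and receives the full 1/24.
Falguni is living and takes 1/24.
Manoj is living and takes 1/24.
Yamini is living and takes 1/8.
Bhavna predeceased; the 1/4 allotted to Bhavna's branch passes to Bhavna's issue by representation.
The 1/4 is divided into 3 equal shares of 1/12 among Vikram, Ishita, Girish.
Vikram is living and takes 1/12.
Ishita predeceased; the 1/12 allotted to Ishita's branch passes to Ishita's issue by representation.
The 1/12 is divided into 3 equal shares of 1/36 among Sarita, Deepa, Tarun.
Sarita is living and takes 1/36.
Deepa is living and takes 1/36.
Tarun is living and takes 1/36.
Girish is living and takes 1/12.
Neelam predeceased; the 1/4 allotted to Neelam's branch passes to Neelam's issue by representation.
Chetan is the sole taker at this level and receives the full 1/4.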